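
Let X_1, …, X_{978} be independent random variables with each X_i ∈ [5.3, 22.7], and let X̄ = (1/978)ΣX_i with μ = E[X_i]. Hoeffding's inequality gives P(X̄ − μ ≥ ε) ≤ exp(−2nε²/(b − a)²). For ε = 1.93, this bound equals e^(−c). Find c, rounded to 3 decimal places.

24.065

c = 2nε²/(b − a)² = 2·978·1.93² / 17.4² = 24.0650.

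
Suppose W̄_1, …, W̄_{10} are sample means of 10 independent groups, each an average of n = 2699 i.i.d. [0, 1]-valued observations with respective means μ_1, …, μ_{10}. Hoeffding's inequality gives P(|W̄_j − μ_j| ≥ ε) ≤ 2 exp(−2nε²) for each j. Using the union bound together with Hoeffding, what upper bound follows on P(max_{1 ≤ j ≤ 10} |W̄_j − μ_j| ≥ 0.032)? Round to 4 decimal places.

Per-experiment Hoeffding bound: 2·exp(−2·2699·0.032²) = 2·exp(−5.52755) = 0.0079514.
Union bound over 10 events: 10·0.0079514 = 0.07951.

0.0795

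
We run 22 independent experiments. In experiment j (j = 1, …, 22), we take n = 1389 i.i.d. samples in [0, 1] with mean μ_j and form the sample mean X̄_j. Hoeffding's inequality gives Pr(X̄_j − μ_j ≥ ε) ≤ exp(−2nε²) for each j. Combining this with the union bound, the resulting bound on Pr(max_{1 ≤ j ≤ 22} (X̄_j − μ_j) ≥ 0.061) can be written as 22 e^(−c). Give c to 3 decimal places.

Union bound over the 22 events: Pr(max_{1 ≤ j ≤ 22} (X̄_j − μ_j) ≥ 0.061) ≤ 22·exp(−2nε²) = 22 exp(−2·1389·0.061²).
So c = 2·1389·0.061² = 10.3369.

10.337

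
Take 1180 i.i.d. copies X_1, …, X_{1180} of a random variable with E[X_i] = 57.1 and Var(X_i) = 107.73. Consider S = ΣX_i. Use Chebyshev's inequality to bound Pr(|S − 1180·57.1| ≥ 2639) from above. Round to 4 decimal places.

Var(S) = n·Var(X_i) = 1180·107.73 = 127121.4.
Chebyshev: Pr(|S − 1180·57.1| ≥ 2639) ≤ Var(S)/2639² = 127121.4/6964321 = 0.0183.

0.0183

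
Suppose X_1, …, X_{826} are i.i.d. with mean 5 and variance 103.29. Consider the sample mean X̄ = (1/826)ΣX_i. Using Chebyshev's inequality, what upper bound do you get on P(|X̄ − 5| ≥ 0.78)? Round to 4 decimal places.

0.2055

Var(X̄) = Var(X_i)/n = 103.29/826 = 0.12505.
Chebyshev: P(|X̄ − 5| ≥ 0.78) ≤ Var(X̄)/(0.78)² = 103.29/(826·0.78²) = 0.2055.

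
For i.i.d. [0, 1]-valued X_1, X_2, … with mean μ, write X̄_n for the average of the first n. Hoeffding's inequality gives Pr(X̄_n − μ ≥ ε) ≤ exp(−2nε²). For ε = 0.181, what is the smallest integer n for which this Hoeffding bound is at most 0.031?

Require exp(−2nε²) ≤ 0.031, i.e. 2nε² ≥ ln(1/0.031) = 3.473768.
So n ≥ 3.473768 / (2·0.181²) = 53.017.
The smallest integer n is 54.

54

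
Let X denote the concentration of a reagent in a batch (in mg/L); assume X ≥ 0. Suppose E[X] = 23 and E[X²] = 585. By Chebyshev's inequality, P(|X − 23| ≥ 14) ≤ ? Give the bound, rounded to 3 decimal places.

Var(X) = E[X²] − (E[X])² = 585 − 529 = 56.
Chebyshev's inequality: P(|X − μ| ≥ t) ≤ Var(X)/t² = 56/196 = 0.2857.

0.286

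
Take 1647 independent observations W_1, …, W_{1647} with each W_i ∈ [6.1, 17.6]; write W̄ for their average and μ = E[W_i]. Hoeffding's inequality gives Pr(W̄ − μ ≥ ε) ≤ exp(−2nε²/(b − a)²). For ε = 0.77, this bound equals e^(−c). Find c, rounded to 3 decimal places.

c = 2nε²/(b − a)² = 2·1647·0.77² / 11.5² = 14.7676.

14.768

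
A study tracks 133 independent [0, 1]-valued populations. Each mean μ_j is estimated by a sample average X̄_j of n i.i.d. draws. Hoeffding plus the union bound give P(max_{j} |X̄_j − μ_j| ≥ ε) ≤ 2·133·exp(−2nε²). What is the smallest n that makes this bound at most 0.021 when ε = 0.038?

3272

Need 2·133·exp(−2nε²) ≤ 0.021, i.e. exp(−2nε²) ≤ 0.021/266.
So 2nε² ≥ ln(266/0.021) = 9.446729.
Hence n ≥ 9.446729/(2·0.038²) = 3271.028.
The smallest integer n is 3272.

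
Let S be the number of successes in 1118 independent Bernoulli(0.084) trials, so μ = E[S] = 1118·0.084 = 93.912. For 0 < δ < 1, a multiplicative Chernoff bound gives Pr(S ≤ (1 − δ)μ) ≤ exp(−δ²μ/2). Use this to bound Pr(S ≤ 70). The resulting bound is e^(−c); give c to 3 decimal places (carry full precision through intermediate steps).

Write 70 = (1 − δ)μ, so δ = 1 − 70/93.912 = 0.2546213…
Then the exponent is δ²μ/2 = (μ − 70)²/(2μ) = 3.044253.

3.044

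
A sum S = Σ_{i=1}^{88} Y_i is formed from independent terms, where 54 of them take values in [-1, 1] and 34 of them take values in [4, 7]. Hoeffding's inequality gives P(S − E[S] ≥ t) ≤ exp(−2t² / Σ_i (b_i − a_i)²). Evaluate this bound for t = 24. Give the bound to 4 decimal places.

0.1100

Σ(b_i − a_i)² = 54·2² + 34·3² = 522.
Exponent = 2·24² / 522 = 2.20690.
Bound = exp(−2.20690) = 0.11004.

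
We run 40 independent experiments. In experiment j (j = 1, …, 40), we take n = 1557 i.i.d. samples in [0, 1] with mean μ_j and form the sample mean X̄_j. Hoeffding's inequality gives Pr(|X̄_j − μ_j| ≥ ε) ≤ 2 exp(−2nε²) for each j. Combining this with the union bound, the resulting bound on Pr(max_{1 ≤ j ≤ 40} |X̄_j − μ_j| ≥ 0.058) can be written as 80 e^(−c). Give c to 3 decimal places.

10.475

Union bound over the 40 events: Pr(max_{1 ≤ j ≤ 40} |X̄_j − μ_j| ≥ 0.058) ≤ 40·2·exp(−2nε²) = 80 exp(−2·1557·0.058²).
So c = 2·1557·0.058² = 10.4755.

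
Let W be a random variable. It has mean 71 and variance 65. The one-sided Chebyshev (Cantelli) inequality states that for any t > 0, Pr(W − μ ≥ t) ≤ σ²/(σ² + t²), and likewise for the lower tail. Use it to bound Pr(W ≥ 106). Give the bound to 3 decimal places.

Here σ² = 65 and t = 35, so σ² + t² = 1290.
Cantelli's bound: 65/1290 = 0.0504.

0.050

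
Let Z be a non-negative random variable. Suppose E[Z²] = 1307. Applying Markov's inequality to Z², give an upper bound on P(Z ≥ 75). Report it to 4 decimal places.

0.2324

Since Z ≥ 0, the event {Z ≥ 75} is the same as {Z² ≥ 5625}.
Markov's inequality applied to Z² gives P(Z² ≥ 5625) ≤ E[Z²]/5625 = 1307/5625 = 0.2324.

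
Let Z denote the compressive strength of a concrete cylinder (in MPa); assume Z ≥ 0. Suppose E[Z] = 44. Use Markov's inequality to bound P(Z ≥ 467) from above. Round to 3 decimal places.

0.094

Markov's inequality: for a non-negative random variable, P(Z ≥ a) ≤ E[Z]/a.
Here E[Z] = 44 and a = 467, so the bound is 44/467 = 0.0942.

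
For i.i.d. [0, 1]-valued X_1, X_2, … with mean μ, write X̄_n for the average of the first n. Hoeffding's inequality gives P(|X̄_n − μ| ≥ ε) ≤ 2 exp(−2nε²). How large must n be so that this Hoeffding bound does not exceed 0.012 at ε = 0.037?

Require 2·exp(−2nε²) ≤ 0.012, i.e. 2nε² ≥ ln(2/0.012) = 5.115996.
So n ≥ 5.115996 / (2·0.037²) = 1868.516.
The smallest integer n is 1869.

1869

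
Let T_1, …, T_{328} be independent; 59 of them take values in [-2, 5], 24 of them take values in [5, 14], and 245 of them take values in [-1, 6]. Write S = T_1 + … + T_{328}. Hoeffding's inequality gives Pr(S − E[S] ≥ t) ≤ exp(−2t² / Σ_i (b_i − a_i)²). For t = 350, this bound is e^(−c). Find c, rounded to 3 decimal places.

Σ(b_i − a_i)² = 59·7² + 24·9² + 245·7² = 16840.
c = 2t² / 16840 = 2·350² / 16840 = 14.5487.

14.549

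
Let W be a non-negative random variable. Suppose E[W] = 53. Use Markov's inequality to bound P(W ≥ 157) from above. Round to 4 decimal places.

Markov's inequality: for a non-negative random variable, P(W ≥ a) ≤ E[W]/a.
Here E[W] = 53 and a = 157, so the bound is 53/157 = 0.3376.

0.3376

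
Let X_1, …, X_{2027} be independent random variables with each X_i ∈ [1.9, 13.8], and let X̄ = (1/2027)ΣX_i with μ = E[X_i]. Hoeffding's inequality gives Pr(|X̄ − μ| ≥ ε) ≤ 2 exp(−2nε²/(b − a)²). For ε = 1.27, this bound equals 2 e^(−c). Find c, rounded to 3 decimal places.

46.174

c = 2nε²/(b − a)² = 2·2027·1.27² / 11.9² = 46.1740.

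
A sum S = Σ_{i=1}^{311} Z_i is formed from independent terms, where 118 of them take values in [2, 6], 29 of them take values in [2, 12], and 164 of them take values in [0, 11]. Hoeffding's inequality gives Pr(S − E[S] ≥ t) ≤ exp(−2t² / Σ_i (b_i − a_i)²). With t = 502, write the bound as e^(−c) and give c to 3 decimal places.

Σ(b_i − a_i)² = 118·4² + 29·10² + 164·11² = 24632.
c = 2t² / 24632 = 2·502² / 24632 = 20.4615.

20.462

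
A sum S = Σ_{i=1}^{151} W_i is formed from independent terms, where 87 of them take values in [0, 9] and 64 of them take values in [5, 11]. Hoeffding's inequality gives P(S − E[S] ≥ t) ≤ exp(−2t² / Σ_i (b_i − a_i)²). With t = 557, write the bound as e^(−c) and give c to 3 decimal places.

66.356

Σ(b_i − a_i)² = 87·9² + 64·6² = 9351.
c = 2t² / 9351 = 2·557² / 9351 = 66.3563.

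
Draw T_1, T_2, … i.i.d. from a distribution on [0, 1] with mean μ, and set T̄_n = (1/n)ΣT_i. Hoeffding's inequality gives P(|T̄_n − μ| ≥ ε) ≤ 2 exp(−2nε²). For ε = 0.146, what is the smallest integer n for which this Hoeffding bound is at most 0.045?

Require 2·exp(−2nε²) ≤ 0.045, i.e. 2nε² ≥ ln(2/0.045) = 3.794240.
So n ≥ 3.794240 / (2·0.146²) = 89.000.
The smallest integer n is 89.

89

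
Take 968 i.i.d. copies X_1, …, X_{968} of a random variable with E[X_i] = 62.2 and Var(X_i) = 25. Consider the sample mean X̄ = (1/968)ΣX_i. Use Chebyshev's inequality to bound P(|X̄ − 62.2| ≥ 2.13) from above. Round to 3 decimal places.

0.006

Var(X̄) = Var(X_i)/n = 25/968 = 0.025826.
Chebyshev: P(|X̄ − 62.2| ≥ 2.13) ≤ Var(X̄)/(2.13)² = 25/(968·2.13²) = 0.0057.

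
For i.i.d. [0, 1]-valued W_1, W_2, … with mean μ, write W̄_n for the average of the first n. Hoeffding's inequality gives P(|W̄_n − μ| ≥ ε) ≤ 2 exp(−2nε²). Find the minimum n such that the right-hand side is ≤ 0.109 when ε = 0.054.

Require 2·exp(−2nε²) ≤ 0.109, i.e. 2nε² ≥ ln(2/0.109) = 2.909555.
So n ≥ 2.909555 / (2·0.054²) = 498.895.
The smallest integer n is 499.

499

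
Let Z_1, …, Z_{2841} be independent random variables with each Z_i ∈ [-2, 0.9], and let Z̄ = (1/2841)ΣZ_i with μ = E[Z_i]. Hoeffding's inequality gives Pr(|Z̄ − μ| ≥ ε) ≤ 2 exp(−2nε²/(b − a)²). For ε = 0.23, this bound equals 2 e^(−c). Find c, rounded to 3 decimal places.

c = 2nε²/(b − a)² = 2·2841·0.23² / 2.9² = 35.7405.

35.741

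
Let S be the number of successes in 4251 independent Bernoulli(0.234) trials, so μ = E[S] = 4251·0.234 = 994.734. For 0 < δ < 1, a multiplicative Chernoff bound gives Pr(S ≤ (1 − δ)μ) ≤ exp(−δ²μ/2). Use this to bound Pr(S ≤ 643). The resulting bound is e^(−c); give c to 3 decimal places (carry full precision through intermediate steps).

62.186

Write 643 = (1 − δ)μ, so δ = 1 − 643/994.734 = 0.353596…
Then the exponent is δ²μ/2 = (μ − 643)²/(2μ) = 62.185874.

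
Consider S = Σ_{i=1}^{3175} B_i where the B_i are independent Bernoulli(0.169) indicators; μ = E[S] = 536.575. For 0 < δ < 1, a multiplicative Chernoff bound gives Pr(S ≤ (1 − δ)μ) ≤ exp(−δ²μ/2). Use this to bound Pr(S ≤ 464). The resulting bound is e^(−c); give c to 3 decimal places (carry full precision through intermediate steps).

4.908

Write 464 = (1 − δ)μ, so δ = 1 − 464/536.575 = 0.135256…
Then the exponent is δ²μ/2 = (μ − 464)²/(2μ) = 4.908103.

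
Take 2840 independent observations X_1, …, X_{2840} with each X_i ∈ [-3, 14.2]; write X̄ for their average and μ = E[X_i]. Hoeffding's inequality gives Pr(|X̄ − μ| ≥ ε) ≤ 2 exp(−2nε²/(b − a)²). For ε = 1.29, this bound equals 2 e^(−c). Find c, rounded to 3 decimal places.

31.950

c = 2nε²/(b − a)² = 2·2840·1.29² / 17.2² = 31.9500.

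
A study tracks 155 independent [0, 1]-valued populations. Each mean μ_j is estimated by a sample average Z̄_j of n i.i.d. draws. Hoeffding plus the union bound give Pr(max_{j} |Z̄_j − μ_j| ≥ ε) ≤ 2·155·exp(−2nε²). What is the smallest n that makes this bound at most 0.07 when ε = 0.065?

Need 2·155·exp(−2nε²) ≤ 0.07, i.e. exp(−2nε²) ≤ 0.07/310.
So 2nε² ≥ ln(310/0.07) = 8.395832.
Hence n ≥ 8.395832/(2·0.065²) = 993.590.
The smallest integer n is 994.

994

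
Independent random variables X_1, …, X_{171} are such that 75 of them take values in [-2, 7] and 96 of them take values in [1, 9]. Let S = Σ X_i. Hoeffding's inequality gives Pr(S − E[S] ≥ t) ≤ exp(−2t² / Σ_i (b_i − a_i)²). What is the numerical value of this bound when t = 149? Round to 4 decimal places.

0.0264

Σ(b_i − a_i)² = 75·9² + 96·8² = 12219.
Exponent = 2·149² / 12219 = 3.63385.
Bound = exp(−3.63385) = 0.02641.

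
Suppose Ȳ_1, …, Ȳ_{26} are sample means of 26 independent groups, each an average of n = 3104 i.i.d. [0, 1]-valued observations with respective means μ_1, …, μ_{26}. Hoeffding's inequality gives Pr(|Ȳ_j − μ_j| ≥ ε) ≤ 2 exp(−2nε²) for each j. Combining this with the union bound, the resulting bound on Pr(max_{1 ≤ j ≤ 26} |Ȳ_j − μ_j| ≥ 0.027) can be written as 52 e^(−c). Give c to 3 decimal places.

4.526

Union bound over the 26 events: Pr(max_{1 ≤ j ≤ 26} |Ȳ_j − μ_j| ≥ 0.027) ≤ 26·2·exp(−2nε²) = 52 exp(−2·3104·0.027²).
So c = 2·3104·0.027² = 4.5256.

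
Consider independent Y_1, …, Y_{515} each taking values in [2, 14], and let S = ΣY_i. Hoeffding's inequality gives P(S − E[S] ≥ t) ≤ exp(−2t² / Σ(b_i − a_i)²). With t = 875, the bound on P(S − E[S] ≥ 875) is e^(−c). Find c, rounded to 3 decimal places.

20.648

Σ(b_i − a_i)² = 515·(12)² = 74160.
c = 2t²/74160 = 2·875²/74160 = 20.6479.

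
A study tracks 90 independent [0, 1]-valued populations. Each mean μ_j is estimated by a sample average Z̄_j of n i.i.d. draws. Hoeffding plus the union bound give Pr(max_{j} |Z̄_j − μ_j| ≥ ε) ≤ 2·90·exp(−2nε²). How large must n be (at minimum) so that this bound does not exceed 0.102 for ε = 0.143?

Need 2·90·exp(−2nε²) ≤ 0.102, i.e. exp(−2nε²) ≤ 0.102/180.
So 2nε² ≥ ln(180/0.102) = 7.475739.
Hence n ≥ 7.475739/(2·0.143²) = 182.790.
The smallest integer n is 183.

183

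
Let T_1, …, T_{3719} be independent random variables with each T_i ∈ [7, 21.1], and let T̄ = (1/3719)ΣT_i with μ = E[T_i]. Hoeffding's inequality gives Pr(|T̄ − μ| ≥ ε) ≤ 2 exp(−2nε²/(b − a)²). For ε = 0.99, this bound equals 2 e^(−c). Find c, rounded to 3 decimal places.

36.668

c = 2nε²/(b − a)² = 2·3719·0.99² / 14.1² = 36.6681.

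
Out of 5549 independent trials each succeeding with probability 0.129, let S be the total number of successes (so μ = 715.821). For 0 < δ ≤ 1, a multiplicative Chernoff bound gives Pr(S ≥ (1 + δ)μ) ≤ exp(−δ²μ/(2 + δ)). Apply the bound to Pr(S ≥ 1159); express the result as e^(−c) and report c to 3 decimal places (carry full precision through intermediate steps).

104.761

Write 1159 = (1 + δ)μ, so δ = 1159/715.821 − 1 = 0.6191199…
Then the exponent is δ²μ/(2 + δ) = (1159 − μ)² / (μ·(2 + δ)) = 104.760735.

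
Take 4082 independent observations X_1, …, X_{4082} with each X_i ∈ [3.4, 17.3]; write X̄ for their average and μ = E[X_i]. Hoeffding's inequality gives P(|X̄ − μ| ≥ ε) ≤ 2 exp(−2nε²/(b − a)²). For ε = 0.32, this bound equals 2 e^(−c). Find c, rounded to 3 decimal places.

4.327

c = 2nε²/(b − a)² = 2·4082·0.32² / 13.9² = 4.3269.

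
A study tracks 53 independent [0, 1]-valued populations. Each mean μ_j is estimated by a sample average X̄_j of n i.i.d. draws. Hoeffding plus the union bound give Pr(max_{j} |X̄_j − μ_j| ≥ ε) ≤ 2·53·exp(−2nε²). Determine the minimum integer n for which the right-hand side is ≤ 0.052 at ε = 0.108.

327

Need 2·53·exp(−2nε²) ≤ 0.052, i.e. exp(−2nε²) ≤ 0.052/106.
So 2nε² ≥ ln(106/0.052) = 7.619951.
Hence n ≥ 7.619951/(2·0.108²) = 326.644.
The smallest integer n is 327.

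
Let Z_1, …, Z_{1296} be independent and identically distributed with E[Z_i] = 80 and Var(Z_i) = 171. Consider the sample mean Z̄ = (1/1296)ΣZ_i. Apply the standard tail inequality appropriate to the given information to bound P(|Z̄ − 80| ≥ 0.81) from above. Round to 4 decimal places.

0.2011

With mean and variance of each term known, Chebyshev's inequality bounds the deviation of the sum (or sample mean).
Var(Z̄) = Var(Z_i)/n = 171/1296 = 0.13194.
Chebyshev: P(|Z̄ − 80| ≥ 0.81) ≤ Var(Z̄)/(0.81)² = 171/(1296·0.81²) = 0.2011.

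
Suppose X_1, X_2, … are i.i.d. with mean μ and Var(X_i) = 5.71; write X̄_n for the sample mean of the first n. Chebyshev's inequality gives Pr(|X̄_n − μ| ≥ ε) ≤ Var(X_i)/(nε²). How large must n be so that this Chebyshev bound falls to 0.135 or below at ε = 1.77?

Require 5.71/(n·1.77²) ≤ 0.135, i.e. n ≥ 5.71/(0.135·1.77²) = 13.501.
The smallest integer n is 14.

14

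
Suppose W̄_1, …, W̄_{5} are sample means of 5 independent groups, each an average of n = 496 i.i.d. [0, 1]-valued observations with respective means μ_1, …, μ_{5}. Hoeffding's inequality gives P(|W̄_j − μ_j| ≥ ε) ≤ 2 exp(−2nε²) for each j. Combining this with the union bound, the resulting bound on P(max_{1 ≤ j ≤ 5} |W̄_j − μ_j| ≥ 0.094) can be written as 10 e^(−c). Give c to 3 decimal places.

Union bound over the 5 events: P(max_{1 ≤ j ≤ 5} |W̄_j − μ_j| ≥ 0.094) ≤ 5·2·exp(−2nε²) = 10 exp(−2·496·0.094²).
So c = 2·496·0.094² = 8.7653.

8.765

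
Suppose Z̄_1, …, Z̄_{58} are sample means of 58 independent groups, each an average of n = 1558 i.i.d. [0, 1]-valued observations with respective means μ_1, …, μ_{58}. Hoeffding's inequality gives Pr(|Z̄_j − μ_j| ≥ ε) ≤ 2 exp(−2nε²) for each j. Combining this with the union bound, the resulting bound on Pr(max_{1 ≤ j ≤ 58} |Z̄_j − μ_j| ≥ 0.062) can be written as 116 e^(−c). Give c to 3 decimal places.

Union bound over the 58 events: Pr(max_{1 ≤ j ≤ 58} |Z̄_j − μ_j| ≥ 0.062) ≤ 58·2·exp(−2nε²) = 116 exp(−2·1558·0.062²).
So c = 2·1558·0.062² = 11.9779.

11.978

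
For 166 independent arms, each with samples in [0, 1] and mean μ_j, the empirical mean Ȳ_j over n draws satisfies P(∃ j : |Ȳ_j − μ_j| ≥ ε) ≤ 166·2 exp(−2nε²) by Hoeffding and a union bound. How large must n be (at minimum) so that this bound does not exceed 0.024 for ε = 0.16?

187

Need 2·166·exp(−2nε²) ≤ 0.024, i.e. exp(−2nε²) ≤ 0.024/332.
So 2nε² ≥ ln(332/0.024) = 9.534836.
Hence n ≥ 9.534836/(2·0.16²) = 186.227.
The smallest integer n is 187.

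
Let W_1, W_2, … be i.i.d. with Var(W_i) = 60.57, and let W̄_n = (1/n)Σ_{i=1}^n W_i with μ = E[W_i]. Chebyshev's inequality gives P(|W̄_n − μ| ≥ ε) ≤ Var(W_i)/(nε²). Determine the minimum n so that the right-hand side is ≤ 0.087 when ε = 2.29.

133

Require 60.57/(n·2.29²) ≤ 0.087, i.e. n ≥ 60.57/(0.087·2.29²) = 132.760.
The smallest integer n is 133.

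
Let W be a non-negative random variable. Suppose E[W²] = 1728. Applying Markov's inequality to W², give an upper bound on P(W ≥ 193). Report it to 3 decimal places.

0.046

Since W ≥ 0, the event {W ≥ 193} is the same as {W² ≥ 37249}.
Markov's inequality applied to W² gives P(W² ≥ 37249) ≤ E[W²]/37249 = 1728/37249 = 0.0464.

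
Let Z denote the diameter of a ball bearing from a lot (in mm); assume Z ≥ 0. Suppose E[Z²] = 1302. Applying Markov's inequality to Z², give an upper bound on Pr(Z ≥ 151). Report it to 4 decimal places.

0.0571

Since Z ≥ 0, the event {Z ≥ 151} is the same as {Z² ≥ 22801}.
Markov's inequality applied to Z² gives Pr(Z² ≥ 22801) ≤ E[Z²]/22801 = 1302/22801 = 0.0571.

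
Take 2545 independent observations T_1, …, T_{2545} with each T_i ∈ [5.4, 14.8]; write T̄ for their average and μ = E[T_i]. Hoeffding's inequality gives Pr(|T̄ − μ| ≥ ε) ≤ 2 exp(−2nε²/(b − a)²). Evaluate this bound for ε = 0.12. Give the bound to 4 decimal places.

0.8725

Exponent: 2nε²/(b − a)² = 2·2545·0.12² / 9.4² = 0.82952.
Bound = 2·exp(−0.82952) = 0.87252.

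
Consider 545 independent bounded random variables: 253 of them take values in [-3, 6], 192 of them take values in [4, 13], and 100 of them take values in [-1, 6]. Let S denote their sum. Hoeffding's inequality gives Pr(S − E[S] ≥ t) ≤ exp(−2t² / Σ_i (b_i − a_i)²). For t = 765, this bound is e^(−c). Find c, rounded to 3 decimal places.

28.586

Σ(b_i − a_i)² = 253·9² + 192·9² + 100·7² = 40945.
c = 2t² / 40945 = 2·765² / 40945 = 28.5859.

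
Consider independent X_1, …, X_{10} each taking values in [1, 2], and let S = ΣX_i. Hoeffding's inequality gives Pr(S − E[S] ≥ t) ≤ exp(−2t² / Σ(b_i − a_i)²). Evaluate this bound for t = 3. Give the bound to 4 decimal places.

0.1653

Σ(b_i − a_i)² = 10·(1)² = 10.
Exponent = 2·3²/10 = 1.8000.
Bound = exp(−1.8000) = 0.16530.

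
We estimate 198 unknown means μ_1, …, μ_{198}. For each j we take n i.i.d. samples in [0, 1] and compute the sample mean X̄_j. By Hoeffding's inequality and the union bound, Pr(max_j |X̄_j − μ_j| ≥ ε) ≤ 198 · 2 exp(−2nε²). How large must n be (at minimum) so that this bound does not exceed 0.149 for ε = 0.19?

Need 2·198·exp(−2nε²) ≤ 0.149, i.e. exp(−2nε²) ≤ 0.149/396.
So 2nε² ≥ ln(396/0.149) = 7.885223.
Hence n ≥ 7.885223/(2·0.19²) = 109.214.
The smallest integer n is 110.

110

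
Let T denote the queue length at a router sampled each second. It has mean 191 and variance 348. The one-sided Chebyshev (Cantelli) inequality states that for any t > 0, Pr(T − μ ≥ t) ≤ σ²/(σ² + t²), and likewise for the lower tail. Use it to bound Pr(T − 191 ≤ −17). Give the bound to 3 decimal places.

Here σ² = 348 and t = 17, so σ² + t² = 637.
Cantelli's bound: 348/637 = 0.5463.

0.546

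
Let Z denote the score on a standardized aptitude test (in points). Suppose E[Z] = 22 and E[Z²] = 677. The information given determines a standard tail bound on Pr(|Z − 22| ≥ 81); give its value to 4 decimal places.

The first two moments determine the variance, so Chebyshev's inequality is the sharpest standard bound available.
Var(Z) = E[Z²] − (E[Z])² = 677 − 484 = 193.
Chebyshev's inequality: Pr(|Z − μ| ≥ t) ≤ Var(Z)/t² = 193/6561 = 0.0294.

0.0294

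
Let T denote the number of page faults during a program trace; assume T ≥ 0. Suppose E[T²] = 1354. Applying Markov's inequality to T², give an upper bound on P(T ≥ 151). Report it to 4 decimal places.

Since T ≥ 0, the event {T ≥ 151} is the same as {T² ≥ 22801}.
Markov's inequality applied to T² gives P(T² ≥ 22801) ≤ E[T²]/22801 = 1354/22801 = 0.0594.

0.0594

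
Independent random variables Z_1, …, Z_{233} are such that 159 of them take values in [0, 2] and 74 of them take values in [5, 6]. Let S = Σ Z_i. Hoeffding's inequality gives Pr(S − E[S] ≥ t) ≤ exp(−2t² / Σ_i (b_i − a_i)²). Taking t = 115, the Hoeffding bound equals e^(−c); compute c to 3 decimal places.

37.254

Σ(b_i − a_i)² = 159·2² + 74·1² = 710.
c = 2t² / 710 = 2·115² / 710 = 37.2535.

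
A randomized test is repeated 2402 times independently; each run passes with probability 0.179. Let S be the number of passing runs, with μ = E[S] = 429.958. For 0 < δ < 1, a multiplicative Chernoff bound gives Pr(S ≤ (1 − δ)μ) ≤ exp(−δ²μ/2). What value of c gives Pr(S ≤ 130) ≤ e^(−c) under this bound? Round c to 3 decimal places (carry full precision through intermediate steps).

Write 130 = (1 − δ)μ, so δ = 1 − 130/429.958 = 0.6976449…
Then the exponent is δ²μ/2 = (μ − 130)²/(2μ) = 104.632082.

104.632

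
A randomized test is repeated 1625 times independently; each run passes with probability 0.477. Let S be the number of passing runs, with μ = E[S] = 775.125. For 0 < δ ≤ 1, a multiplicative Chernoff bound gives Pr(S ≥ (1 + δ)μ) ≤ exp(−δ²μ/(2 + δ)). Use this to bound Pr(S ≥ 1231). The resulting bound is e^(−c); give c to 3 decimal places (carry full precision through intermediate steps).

Write 1231 = (1 + δ)μ, so δ = 1231/775.125 − 1 = 0.5881309…
Then the exponent is δ²μ/(2 + δ) = (1231 − μ)² / (μ·(2 + δ)) = 103.593752.

103.594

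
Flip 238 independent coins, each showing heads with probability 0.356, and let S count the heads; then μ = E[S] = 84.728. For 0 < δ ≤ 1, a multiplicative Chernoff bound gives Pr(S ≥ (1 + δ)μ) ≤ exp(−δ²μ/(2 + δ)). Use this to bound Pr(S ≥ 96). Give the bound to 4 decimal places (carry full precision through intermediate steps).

Write 96 = (1 + δ)μ, so δ = 96/84.728 − 1 = 0.1330375…
Then the exponent is δ²μ/(2 + δ) = (96 − μ)² / (μ·(2 + δ)) = 0.703034.
Bound = exp(−0.703034) = 0.49508.

0.4951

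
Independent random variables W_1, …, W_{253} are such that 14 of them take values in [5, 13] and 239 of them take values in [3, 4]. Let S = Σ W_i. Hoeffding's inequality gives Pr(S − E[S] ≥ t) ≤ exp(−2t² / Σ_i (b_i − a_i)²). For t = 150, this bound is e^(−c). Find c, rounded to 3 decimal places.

39.648

Σ(b_i − a_i)² = 14·8² + 239·1² = 1135.
c = 2t² / 1135 = 2·150² / 1135 = 39.6476.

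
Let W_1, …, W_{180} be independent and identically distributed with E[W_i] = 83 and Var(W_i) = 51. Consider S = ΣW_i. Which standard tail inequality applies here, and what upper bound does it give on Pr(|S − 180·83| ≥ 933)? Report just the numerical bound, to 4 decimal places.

0.0105

With mean and variance of each term known, Chebyshev's inequality bounds the deviation of the sum (or sample mean).
Var(S) = n·Var(W_i) = 180·51 = 9180.
Chebyshev: Pr(|S − 180·83| ≥ 933) ≤ Var(S)/933² = 9180/870489 = 0.0105.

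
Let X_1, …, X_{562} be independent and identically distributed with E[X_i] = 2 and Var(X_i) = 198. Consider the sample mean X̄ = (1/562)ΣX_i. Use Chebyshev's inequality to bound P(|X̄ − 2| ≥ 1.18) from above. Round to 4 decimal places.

0.2530

Var(X̄) = Var(X_i)/n = 198/562 = 0.35231.
Chebyshev: P(|X̄ − 2| ≥ 1.18) ≤ Var(X̄)/(1.18)² = 198/(562·1.18²) = 0.2530.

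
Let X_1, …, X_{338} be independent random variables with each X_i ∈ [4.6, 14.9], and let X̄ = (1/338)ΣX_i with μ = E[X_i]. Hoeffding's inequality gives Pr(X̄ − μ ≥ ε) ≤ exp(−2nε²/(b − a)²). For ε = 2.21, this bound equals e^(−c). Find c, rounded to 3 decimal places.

31.121

c = 2nε²/(b − a)² = 2·338·2.21² / 10.3² = 31.1212.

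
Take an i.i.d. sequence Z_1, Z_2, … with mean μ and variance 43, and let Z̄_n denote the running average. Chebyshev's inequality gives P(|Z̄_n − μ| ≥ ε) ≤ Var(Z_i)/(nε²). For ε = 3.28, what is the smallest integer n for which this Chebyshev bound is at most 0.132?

Require 43/(n·3.28²) ≤ 0.132, i.e. n ≥ 43/(0.132·3.28²) = 30.279.
The smallest integer n is 31.

31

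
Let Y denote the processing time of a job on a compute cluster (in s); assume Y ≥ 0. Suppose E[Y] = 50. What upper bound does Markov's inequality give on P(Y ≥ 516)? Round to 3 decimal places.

0.097

Markov's inequality: for a non-negative random variable, P(Y ≥ a) ≤ E[Y]/a.
Here E[Y] = 50 and a = 516, so the bound is 50/516 = 0.0969.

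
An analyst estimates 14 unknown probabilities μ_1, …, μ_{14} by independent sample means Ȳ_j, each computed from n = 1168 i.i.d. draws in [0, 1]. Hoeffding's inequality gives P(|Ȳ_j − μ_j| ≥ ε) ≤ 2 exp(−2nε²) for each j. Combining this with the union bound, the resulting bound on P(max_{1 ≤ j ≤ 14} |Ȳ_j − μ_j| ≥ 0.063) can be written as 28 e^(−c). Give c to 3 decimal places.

Union bound over the 14 events: P(max_{1 ≤ j ≤ 14} |Ȳ_j − μ_j| ≥ 0.063) ≤ 14·2·exp(−2nε²) = 28 exp(−2·1168·0.063²).
So c = 2·1168·0.063² = 9.2716.

9.272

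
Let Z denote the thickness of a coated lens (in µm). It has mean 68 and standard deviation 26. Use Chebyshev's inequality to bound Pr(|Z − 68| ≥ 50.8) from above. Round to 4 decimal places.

Chebyshev: Pr(|Z − μ| ≥ t) ≤ Var(Z)/t².
Var(Z) = σ² = 26² = 676.
Bound = 676 / 2580.64 = 0.2620.

0.2620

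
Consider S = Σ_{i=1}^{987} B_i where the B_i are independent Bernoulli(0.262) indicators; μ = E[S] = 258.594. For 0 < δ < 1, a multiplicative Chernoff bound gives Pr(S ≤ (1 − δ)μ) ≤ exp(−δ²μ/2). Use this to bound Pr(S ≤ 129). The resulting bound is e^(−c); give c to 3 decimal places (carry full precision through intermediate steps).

32.473

Write 129 = (1 − δ)μ, so δ = 1 − 129/258.594 = 0.5011485…
Then the exponent is δ²μ/2 = (μ − 129)²/(2μ) = 32.472921.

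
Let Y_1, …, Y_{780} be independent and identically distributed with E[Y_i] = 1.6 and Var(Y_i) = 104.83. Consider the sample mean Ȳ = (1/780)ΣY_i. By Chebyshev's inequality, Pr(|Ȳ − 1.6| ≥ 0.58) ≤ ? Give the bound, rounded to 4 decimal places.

Var(Ȳ) = Var(Y_i)/n = 104.83/780 = 0.1344.
Chebyshev: Pr(|Ȳ − 1.6| ≥ 0.58) ≤ Var(Ȳ)/(0.58)² = 104.83/(780·0.58²) = 0.3995.

0.3995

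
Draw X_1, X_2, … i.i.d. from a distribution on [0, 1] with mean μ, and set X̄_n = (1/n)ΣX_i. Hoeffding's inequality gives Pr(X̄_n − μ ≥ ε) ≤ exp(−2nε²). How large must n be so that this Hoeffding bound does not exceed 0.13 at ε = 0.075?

Require exp(−2nε²) ≤ 0.13, i.e. 2nε² ≥ ln(1/0.13) = 2.040221.
So n ≥ 2.040221 / (2·0.075²) = 181.353.
The smallest integer n is 182.

182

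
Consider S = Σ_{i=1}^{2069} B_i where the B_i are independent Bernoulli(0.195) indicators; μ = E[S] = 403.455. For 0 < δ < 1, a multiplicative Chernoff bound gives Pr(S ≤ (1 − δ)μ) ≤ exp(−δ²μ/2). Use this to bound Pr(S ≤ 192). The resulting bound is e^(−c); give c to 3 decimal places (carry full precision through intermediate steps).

Write 192 = (1 − δ)μ, so δ = 1 − 192/403.455 = 0.5241105…
Then the exponent is δ²μ/2 = (μ − 192)²/(2μ) = 55.412892.

55.413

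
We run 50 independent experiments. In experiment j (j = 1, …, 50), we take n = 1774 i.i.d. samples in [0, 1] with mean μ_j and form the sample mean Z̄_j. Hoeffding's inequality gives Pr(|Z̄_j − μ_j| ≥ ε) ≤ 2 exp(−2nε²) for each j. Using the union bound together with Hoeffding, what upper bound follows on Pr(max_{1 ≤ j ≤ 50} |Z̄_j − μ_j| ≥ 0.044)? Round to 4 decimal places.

Per-experiment Hoeffding bound: 2·exp(−2·1774·0.044²) = 2·exp(−6.86893) = 0.0020792.
Union bound over 50 events: 50·0.0020792 = 0.10396.

0.1040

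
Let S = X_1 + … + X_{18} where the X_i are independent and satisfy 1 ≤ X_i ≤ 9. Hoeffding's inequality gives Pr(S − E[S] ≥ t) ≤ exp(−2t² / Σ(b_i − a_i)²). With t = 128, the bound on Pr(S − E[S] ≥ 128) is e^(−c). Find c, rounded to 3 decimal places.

Σ(b_i − a_i)² = 18·(8)² = 1152.
c = 2t²/1152 = 2·128²/1152 = 28.4444.

28.444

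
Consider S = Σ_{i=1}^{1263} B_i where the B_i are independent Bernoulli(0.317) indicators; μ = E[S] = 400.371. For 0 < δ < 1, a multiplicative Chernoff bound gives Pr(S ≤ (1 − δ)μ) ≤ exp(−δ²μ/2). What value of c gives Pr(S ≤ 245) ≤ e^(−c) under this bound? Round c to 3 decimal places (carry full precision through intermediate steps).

Write 245 = (1 − δ)μ, so δ = 1 − 245/400.371 = 0.3880676…
Then the exponent is δ²μ/2 = (μ − 245)²/(2μ) = 30.147223.

30.147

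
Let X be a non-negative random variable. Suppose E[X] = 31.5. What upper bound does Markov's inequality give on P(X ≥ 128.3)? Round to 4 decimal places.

0.2455

Markov's inequality: for a non-negative random variable, P(X ≥ a) ≤ E[X]/a.
Here E[X] = 31.5 and a = 128.3, so the bound is 31.5/128.3 = 0.2455.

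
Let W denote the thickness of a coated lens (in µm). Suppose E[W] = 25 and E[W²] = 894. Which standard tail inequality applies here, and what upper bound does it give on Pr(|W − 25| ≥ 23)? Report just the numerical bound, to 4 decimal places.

0.5085

The first two moments determine the variance, so Chebyshev's inequality is the sharpest standard bound available.
Var(W) = E[W²] − (E[W])² = 894 − 625 = 269.
Chebyshev's inequality: Pr(|W − μ| ≥ t) ≤ Var(W)/t² = 269/529 = 0.5085.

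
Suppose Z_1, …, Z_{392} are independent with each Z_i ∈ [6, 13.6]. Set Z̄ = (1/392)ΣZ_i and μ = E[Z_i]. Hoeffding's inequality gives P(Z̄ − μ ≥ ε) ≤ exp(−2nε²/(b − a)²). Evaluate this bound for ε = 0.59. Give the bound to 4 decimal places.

Exponent: 2nε²/(b − a)² = 2·392·0.59² / 7.6² = 4.72490.
Bound = exp(−4.72490) = 0.00887.

0.0089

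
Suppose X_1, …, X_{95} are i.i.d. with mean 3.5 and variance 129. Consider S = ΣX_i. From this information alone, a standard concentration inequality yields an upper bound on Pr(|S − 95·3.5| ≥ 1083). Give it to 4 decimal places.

0.0104

With mean and variance of each term known, Chebyshev's inequality bounds the deviation of the sum (or sample mean).
Var(S) = n·Var(X_i) = 95·129 = 12255.
Chebyshev: Pr(|S − 95·3.5| ≥ 1083) ≤ Var(S)/1083² = 12255/1172889 = 0.0104.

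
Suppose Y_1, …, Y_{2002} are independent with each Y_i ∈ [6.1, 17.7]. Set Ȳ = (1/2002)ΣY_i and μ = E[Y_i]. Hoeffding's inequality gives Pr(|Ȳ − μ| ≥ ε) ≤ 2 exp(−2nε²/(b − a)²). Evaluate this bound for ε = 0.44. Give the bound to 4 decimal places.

Exponent: 2nε²/(b − a)² = 2·2002·0.44² / 11.6² = 5.76081.
Bound = 2·exp(−5.76081) = 0.00630.

0.0063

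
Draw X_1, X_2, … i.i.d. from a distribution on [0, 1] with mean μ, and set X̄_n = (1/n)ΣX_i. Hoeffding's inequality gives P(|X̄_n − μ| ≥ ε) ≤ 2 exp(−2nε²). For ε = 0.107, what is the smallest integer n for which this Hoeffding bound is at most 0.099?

Require 2·exp(−2nε²) ≤ 0.099, i.e. 2nε² ≥ ln(2/0.099) = 3.005783.
So n ≥ 3.005783 / (2·0.107²) = 131.268.
The smallest integer n is 132.

132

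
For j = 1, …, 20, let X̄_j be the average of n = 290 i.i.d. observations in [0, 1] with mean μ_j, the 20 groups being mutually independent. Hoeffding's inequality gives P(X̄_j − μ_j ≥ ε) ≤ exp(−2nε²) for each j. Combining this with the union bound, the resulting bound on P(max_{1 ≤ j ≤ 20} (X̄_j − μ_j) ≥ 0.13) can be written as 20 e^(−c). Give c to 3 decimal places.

Union bound over the 20 events: P(max_{1 ≤ j ≤ 20} (X̄_j − μ_j) ≥ 0.13) ≤ 20·exp(−2nε²) = 20 exp(−2·290·0.13²).
So c = 2·290·0.13² = 9.8020.

9.802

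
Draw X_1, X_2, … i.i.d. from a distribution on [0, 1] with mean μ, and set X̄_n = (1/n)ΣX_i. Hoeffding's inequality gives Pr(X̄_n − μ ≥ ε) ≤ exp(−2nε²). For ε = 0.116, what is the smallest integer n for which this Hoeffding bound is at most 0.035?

Require exp(−2nε²) ≤ 0.035, i.e. 2nε² ≥ ln(1/0.035) = 3.352407.
So n ≥ 3.352407 / (2·0.116²) = 124.569.
The smallest integer n is 125.

125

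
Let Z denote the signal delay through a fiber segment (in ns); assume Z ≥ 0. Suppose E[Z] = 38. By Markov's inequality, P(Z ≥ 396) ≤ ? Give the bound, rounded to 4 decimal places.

Markov's inequality: for a non-negative random variable, P(Z ≥ a) ≤ E[Z]/a.
Here E[Z] = 38 and a = 396, so the bound is 38/396 = 0.0960.

0.0960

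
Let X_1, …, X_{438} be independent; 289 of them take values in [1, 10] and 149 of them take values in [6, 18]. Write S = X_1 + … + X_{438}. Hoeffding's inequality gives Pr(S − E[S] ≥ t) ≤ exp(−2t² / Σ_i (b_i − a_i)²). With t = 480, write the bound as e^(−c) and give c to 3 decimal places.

10.271

Σ(b_i − a_i)² = 289·9² + 149·12² = 44865.
c = 2t² / 44865 = 2·480² / 44865 = 10.2708.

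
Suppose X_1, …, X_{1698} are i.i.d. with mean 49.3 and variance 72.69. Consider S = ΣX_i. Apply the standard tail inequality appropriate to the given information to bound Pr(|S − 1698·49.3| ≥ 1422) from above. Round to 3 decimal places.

With mean and variance of each term known, Chebyshev's inequality bounds the deviation of the sum (or sample mean).
Var(S) = n·Var(X_i) = 1698·72.69 = 123427.62.
Chebyshev: Pr(|S − 1698·49.3| ≥ 1422) ≤ Var(S)/1422² = 123427.62/2022084 = 0.0610.

0.061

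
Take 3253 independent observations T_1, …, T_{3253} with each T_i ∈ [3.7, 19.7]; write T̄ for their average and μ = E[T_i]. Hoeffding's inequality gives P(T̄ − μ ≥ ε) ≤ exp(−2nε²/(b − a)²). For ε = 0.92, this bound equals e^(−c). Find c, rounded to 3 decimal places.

21.510

c = 2nε²/(b − a)² = 2·3253·0.92² / 16² = 21.5105.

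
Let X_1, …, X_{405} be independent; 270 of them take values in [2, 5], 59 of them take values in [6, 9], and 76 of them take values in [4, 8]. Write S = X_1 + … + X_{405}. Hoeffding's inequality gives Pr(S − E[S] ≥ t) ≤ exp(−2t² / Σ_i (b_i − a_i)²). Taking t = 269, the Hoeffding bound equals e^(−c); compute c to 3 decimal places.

Σ(b_i − a_i)² = 270·3² + 59·3² + 76·4² = 4177.
c = 2t² / 4177 = 2·269² / 4177 = 34.6474.

34.647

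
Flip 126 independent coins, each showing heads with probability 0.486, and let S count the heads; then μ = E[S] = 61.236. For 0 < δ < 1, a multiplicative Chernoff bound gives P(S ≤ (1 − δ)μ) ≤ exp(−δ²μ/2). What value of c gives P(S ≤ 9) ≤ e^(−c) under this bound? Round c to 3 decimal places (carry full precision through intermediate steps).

Write 9 = (1 − δ)μ, so δ = 1 − 9/61.236 = 0.8530276…
Then the exponent is δ²μ/2 = (μ − 9)²/(2μ) = 22.279376.

22.279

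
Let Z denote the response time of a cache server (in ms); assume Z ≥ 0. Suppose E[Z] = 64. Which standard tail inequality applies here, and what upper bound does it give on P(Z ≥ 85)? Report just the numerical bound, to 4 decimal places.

Only the mean of a non-negative variable is known, so Markov's inequality is the applicable tail bound.
Markov's inequality: for a non-negative random variable, P(Z ≥ a) ≤ E[Z]/a.
Here E[Z] = 64 and a = 85, so the bound is 64/85 = 0.7529.

0.7529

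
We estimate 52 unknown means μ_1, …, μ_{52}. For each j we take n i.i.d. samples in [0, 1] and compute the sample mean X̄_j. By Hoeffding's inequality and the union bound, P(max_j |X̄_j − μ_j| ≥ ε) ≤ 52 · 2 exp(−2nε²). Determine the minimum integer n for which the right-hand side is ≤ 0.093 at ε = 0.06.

975

Need 2·52·exp(−2nε²) ≤ 0.093, i.e. exp(−2nε²) ≤ 0.093/104.
So 2nε² ≥ ln(104/0.093) = 7.019547.
Hence n ≥ 7.019547/(2·0.06²) = 974.937.
The smallest integer n is 975.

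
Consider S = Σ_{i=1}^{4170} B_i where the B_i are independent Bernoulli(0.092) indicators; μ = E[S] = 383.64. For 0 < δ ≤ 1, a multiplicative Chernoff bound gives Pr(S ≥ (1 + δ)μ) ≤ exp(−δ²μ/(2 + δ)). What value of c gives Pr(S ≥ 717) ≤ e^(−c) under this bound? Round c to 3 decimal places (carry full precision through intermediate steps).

Write 717 = (1 + δ)μ, so δ = 717/383.64 − 1 = 0.8689396…
Then the exponent is δ²μ/(2 + δ) = (717 − μ)² / (μ·(2 + δ)) = 100.967519.

100.968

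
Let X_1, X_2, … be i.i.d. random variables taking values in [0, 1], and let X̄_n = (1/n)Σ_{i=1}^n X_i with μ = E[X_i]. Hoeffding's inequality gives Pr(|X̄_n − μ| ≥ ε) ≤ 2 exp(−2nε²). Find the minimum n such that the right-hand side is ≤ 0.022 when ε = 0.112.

Require 2·exp(−2nε²) ≤ 0.022, i.e. 2nε² ≥ ln(2/0.022) = 4.509860.
So n ≥ 4.509860 / (2·0.112²) = 179.762.
The smallest integer n is 180.

180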